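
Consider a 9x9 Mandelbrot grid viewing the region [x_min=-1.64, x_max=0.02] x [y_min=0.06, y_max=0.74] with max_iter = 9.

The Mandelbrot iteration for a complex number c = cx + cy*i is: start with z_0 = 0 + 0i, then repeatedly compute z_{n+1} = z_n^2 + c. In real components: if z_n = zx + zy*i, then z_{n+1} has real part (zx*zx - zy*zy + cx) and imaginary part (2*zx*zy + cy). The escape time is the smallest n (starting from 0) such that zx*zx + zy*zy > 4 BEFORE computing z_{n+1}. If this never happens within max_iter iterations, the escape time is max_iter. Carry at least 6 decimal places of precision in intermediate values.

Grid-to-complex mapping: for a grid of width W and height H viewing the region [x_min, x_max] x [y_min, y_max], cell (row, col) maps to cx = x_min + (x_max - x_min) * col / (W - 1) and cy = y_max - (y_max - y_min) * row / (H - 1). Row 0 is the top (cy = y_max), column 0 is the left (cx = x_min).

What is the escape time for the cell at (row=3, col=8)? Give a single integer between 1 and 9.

Answer: 9

Derivation:
z_0 = 0 + 0i, c = 0.0200 + 0.4850i
Iter 1: z = 0.0200 + 0.4850i, |z|^2 = 0.2356
Iter 2: z = -0.2148 + 0.5044i, |z|^2 = 0.3006
Iter 3: z = -0.1883 + 0.2683i, |z|^2 = 0.1074
Iter 4: z = -0.0165 + 0.3840i, |z|^2 = 0.1477
Iter 5: z = -0.1272 + 0.4723i, |z|^2 = 0.2392
Iter 6: z = -0.1869 + 0.3649i, |z|^2 = 0.1681
Iter 7: z = -0.0782 + 0.3486i, |z|^2 = 0.1276
Iter 8: z = -0.0954 + 0.4305i, |z|^2 = 0.1944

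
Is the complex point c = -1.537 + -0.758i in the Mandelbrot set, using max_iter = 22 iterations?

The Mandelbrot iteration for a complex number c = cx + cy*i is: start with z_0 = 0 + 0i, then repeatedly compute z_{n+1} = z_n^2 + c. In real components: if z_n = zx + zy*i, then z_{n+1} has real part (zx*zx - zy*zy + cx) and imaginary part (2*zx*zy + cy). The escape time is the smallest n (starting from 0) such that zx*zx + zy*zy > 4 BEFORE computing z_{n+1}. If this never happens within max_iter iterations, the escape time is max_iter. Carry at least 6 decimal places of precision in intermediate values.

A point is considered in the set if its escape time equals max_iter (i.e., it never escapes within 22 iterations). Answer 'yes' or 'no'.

Answer: no

Derivation:
z_0 = 0 + 0i, c = -1.5370 + -0.7580i
Iter 1: z = -1.5370 + -0.7580i, |z|^2 = 2.9369
Iter 2: z = 0.2508 + 1.5721i, |z|^2 = 2.5344
Iter 3: z = -3.9456 + 0.0306i, |z|^2 = 15.5685
Escaped at iteration 3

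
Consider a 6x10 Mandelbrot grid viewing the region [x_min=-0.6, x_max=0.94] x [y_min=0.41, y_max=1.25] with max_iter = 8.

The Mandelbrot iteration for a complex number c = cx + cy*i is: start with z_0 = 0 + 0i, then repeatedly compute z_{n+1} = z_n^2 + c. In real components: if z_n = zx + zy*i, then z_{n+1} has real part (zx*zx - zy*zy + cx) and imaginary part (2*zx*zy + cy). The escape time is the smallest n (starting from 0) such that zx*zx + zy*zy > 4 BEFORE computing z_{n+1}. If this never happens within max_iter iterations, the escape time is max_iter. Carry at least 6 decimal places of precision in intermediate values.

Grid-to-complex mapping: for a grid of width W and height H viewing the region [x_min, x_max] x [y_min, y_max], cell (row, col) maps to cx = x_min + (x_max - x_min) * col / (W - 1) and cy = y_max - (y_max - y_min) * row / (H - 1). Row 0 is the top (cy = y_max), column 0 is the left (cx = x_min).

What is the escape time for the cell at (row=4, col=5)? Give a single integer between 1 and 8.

Answer: 2

Derivation:
z_0 = 0 + 0i, c = 0.9400 + 0.8767i
Iter 1: z = 0.9400 + 0.8767i, |z|^2 = 1.6521
Iter 2: z = 1.0551 + 2.5248i, |z|^2 = 7.4878
Escaped at iteration 2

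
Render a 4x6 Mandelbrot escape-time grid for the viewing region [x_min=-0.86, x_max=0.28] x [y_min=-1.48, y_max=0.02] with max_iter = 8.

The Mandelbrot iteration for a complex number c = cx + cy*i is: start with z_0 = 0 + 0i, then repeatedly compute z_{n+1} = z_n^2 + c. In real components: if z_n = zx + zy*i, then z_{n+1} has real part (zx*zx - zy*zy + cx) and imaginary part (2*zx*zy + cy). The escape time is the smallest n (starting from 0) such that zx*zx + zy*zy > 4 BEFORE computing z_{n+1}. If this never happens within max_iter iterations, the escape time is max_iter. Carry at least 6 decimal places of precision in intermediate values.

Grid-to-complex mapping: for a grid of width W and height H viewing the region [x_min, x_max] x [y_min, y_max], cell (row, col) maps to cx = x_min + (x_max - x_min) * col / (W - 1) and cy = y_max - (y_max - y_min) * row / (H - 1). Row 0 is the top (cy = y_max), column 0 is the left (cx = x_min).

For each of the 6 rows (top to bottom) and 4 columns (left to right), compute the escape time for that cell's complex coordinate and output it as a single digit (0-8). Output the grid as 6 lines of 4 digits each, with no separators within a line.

Answer: 8888
8888
5888
3584
3332
2222

Derivation:
(row=0, col=0): c = -0.8600 + 0.0200i → escape time 8
(row=0, col=1): c = -0.4800 + 0.0200i → escape time 8
(row=0, col=2): c = -0.1000 + 0.0200i → escape time 8
(row=0, col=3): c = 0.2800 + 0.0200i → escape time 8
(row=1, col=0): c = -0.8600 + -0.2800i → escape time 8
(row=1, col=1): c = -0.4800 + -0.2800i → escape time 8
(row=1, col=2): c = -0.1000 + -0.2800i → escape time 8
(row=1, col=3): c = 0.2800 + -0.2800i → escape time 8
(row=2, col=0): c = -0.8600 + -0.5800i → escape time 5
(row=2, col=1): c = -0.4800 + -0.5800i → escape time 8
(row=2, col=2): c = -0.1000 + -0.5800i → escape time 8
(row=2, col=3): c = 0.2800 + -0.5800i → escape time 8
(row=3, col=0): c = -0.8600 + -0.8800i → escape time 3
(row=3, col=1): c = -0.4800 + -0.8800i → escape time 5
(row=3, col=2): c = -0.1000 + -0.8800i → escape time 8
(row=3, col=3): c = 0.2800 + -0.8800i → escape time 4
(row=4, col=0): c = -0.8600 + -1.1800i → escape time 3
(row=4, col=1): c = -0.4800 + -1.1800i → escape time 3
(row=4, col=2): c = -0.1000 + -1.1800i → escape time 3
(row=4, col=3): c = 0.2800 + -1.1800i → escape time 2
(row=5, col=0): c = -0.8600 + -1.4800i → escape time 2
(row=5, col=1): c = -0.4800 + -1.4800i → escape time 2
(row=5, col=2): c = -0.1000 + -1.4800i → escape time 2
(row=5, col=3): c = 0.2800 + -1.4800i → escape time 2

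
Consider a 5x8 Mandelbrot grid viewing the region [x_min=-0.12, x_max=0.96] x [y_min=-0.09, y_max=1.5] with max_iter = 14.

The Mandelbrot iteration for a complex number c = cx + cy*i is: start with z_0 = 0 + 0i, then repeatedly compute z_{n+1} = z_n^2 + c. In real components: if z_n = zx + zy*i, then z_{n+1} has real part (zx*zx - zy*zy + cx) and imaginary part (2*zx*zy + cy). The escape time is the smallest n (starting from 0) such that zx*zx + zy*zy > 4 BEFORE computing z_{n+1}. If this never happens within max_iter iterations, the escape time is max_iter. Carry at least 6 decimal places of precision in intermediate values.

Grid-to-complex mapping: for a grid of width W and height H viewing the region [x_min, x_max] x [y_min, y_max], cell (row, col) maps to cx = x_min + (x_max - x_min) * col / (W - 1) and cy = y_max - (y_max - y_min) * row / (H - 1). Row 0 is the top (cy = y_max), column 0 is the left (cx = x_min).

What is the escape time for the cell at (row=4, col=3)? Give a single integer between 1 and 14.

Answer: 3

Derivation:
z_0 = 0 + 0i, c = 0.6900 + 0.5914i
Iter 1: z = 0.6900 + 0.5914i, |z|^2 = 0.8259
Iter 2: z = 0.8163 + 1.4076i, |z|^2 = 2.6477
Iter 3: z = -0.6250 + 2.8895i, |z|^2 = 8.7399
Escaped at iteration 3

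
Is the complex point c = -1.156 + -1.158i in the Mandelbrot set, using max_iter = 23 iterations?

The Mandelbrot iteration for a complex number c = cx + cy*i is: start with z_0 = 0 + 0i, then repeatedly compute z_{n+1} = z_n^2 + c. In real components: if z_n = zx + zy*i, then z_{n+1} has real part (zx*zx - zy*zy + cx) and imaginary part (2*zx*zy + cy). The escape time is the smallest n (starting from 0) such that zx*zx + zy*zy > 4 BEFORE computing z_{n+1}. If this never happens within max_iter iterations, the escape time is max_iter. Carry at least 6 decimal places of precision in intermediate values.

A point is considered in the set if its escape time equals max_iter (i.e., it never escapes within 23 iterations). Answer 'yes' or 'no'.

Answer: no

Derivation:
z_0 = 0 + 0i, c = -1.1560 + -1.1580i
Iter 1: z = -1.1560 + -1.1580i, |z|^2 = 2.6773
Iter 2: z = -1.1606 + 1.5193i, |z|^2 = 3.6553
Iter 3: z = -2.1172 + -4.6847i, |z|^2 = 26.4287
Escaped at iteration 3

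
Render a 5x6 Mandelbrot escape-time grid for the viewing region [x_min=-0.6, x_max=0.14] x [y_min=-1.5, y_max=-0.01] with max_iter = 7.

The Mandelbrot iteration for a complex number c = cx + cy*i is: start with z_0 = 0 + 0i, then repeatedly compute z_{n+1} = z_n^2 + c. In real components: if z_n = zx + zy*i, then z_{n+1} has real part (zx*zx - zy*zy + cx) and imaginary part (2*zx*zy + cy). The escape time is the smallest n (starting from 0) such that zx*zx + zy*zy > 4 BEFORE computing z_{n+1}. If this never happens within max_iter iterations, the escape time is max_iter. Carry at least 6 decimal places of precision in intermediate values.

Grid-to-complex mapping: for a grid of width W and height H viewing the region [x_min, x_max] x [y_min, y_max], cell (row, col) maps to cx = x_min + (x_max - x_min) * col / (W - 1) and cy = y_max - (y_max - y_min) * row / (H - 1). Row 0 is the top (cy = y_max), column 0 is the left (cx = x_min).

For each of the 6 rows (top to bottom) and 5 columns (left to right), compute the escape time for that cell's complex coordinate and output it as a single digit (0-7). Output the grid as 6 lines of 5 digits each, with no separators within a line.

Answer: 77777
77777
77777
45775
33332
22222

Derivation:
(row=0, col=0): c = -0.6000 + -0.0100i → escape time 7
(row=0, col=1): c = -0.4150 + -0.0100i → escape time 7
(row=0, col=2): c = -0.2300 + -0.0100i → escape time 7
(row=0, col=3): c = -0.0450 + -0.0100i → escape time 7
(row=0, col=4): c = 0.1400 + -0.0100i → escape time 7
(row=1, col=0): c = -0.6000 + -0.3080i → escape time 7
(row=1, col=1): c = -0.4150 + -0.3080i → escape time 7
(row=1, col=2): c = -0.2300 + -0.3080i → escape time 7
(row=1, col=3): c = -0.0450 + -0.3080i → escape time 7
(row=1, col=4): c = 0.1400 + -0.3080i → escape time 7
(row=2, col=0): c = -0.6000 + -0.6060i → escape time 7
(row=2, col=1): c = -0.4150 + -0.6060i → escape time 7
(row=2, col=2): c = -0.2300 + -0.6060i → escape time 7
(row=2, col=3): c = -0.0450 + -0.6060i → escape time 7
(row=2, col=4): c = 0.1400 + -0.6060i → escape time 7
(row=3, col=0): c = -0.6000 + -0.9040i → escape time 4
(row=3, col=1): c = -0.4150 + -0.9040i → escape time 5
(row=3, col=2): c = -0.2300 + -0.9040i → escape time 7
(row=3, col=3): c = -0.0450 + -0.9040i → escape time 7
(row=3, col=4): c = 0.1400 + -0.9040i → escape time 5
(row=4, col=0): c = -0.6000 + -1.2020i → escape time 3
(row=4, col=1): c = -0.4150 + -1.2020i → escape time 3
(row=4, col=2): c = -0.2300 + -1.2020i → escape time 3
(row=4, col=3): c = -0.0450 + -1.2020i → escape time 3
(row=4, col=4): c = 0.1400 + -1.2020i → escape time 2
(row=5, col=0): c = -0.6000 + -1.5000i → escape time 2
(row=5, col=1): c = -0.4150 + -1.5000i → escape time 2
(row=5, col=2): c = -0.2300 + -1.5000i → escape time 2
(row=5, col=3): c = -0.0450 + -1.5000i → escape time 2
(row=5, col=4): c = 0.1400 + -1.5000i → escape time 2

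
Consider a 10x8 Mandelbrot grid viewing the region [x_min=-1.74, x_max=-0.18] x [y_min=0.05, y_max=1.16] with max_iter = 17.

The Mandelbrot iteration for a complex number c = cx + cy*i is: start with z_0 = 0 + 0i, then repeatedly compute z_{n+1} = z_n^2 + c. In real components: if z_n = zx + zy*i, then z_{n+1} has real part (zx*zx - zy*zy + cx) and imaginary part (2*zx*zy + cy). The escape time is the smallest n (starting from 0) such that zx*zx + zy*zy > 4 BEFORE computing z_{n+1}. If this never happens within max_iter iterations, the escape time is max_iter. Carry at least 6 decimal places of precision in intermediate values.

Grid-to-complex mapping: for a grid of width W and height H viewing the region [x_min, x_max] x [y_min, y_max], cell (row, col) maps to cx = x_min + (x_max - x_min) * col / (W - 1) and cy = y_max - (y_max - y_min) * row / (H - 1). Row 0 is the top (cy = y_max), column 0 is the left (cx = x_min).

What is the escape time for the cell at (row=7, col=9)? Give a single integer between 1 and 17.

Answer: 17

Derivation:
z_0 = 0 + 0i, c = -0.1800 + 0.0500i
Iter 1: z = -0.1800 + 0.0500i, |z|^2 = 0.0349
Iter 2: z = -0.1501 + 0.0320i, |z|^2 = 0.0236
Iter 3: z = -0.1585 + 0.0404i, |z|^2 = 0.0268
Iter 4: z = -0.1565 + 0.0372i, |z|^2 = 0.0259
Iter 5: z = -0.1569 + 0.0384i, |z|^2 = 0.0261
Iter 6: z = -0.1569 + 0.0380i, |z|^2 = 0.0260
Iter 7: z = -0.1568 + 0.0381i, |z|^2 = 0.0260
Iter 8: z = -0.1569 + 0.0381i, |z|^2 = 0.0261
Iter 9: z = -0.1568 + 0.0381i, |z|^2 = 0.0260
Iter 10: z = -0.1568 + 0.0381i, |z|^2 = 0.0260
Iter 11: z = -0.1568 + 0.0381i, |z|^2 = 0.0260
Iter 12: z = -0.1568 + 0.0381i, |z|^2 = 0.0260
Iter 13: z = -0.1568 + 0.0381i, |z|^2 = 0.0260
Iter 14: z = -0.1568 + 0.0381i, |z|^2 = 0.0260
Iter 15: z = -0.1568 + 0.0381i, |z|^2 = 0.0260
Iter 16: z = -0.1568 + 0.0381i, |z|^2 = 0.0260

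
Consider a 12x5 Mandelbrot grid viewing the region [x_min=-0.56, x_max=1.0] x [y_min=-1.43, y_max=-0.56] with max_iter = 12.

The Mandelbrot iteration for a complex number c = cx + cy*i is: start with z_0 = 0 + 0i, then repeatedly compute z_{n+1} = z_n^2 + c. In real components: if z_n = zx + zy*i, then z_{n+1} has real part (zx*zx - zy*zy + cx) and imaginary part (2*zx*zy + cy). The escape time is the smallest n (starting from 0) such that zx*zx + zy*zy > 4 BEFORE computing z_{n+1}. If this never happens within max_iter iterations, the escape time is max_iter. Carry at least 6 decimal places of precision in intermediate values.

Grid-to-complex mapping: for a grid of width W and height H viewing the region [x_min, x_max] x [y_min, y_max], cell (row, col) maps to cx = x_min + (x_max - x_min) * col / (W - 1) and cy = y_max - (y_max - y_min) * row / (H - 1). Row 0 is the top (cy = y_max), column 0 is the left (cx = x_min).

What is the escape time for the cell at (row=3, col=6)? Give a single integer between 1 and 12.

z_0 = 0 + 0i, c = 0.2909 + -1.2125i
Iter 1: z = 0.2909 + -1.2125i, |z|^2 = 1.5548
Iter 2: z = -1.0946 + -1.9180i, |z|^2 = 4.8767
Escaped at iteration 2

Answer: 2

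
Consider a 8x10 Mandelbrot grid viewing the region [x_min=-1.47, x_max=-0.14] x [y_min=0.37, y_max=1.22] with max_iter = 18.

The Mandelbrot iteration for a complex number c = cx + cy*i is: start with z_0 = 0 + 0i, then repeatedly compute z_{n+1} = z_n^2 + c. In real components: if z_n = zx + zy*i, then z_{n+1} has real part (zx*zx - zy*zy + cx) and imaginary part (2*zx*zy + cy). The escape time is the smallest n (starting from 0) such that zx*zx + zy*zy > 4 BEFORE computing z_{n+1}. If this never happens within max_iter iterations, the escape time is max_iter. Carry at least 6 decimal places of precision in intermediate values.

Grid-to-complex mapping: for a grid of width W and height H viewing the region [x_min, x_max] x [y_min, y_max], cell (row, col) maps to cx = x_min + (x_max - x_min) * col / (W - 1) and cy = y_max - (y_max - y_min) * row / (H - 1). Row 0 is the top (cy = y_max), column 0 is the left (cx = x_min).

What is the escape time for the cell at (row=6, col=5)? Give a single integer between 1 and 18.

z_0 = 0 + 0i, c = -0.5200 + 0.6533i
Iter 1: z = -0.5200 + 0.6533i, |z|^2 = 0.6972
Iter 2: z = -0.6764 + -0.0261i, |z|^2 = 0.4583
Iter 3: z = -0.0631 + 0.6887i, |z|^2 = 0.4783
Iter 4: z = -0.9903 + 0.5664i, |z|^2 = 1.3015
Iter 5: z = 0.1399 + -0.4685i, |z|^2 = 0.2391
Iter 6: z = -0.7199 + 0.5223i, |z|^2 = 0.7911
Iter 7: z = -0.2744 + -0.0986i, |z|^2 = 0.0850
Iter 8: z = -0.4544 + 0.7075i, |z|^2 = 0.7070
Iter 9: z = -0.8140 + 0.0104i, |z|^2 = 0.6628
Iter 10: z = 0.1425 + 0.6365i, |z|^2 = 0.4254
Iter 11: z = -0.9048 + 0.8348i, |z|^2 = 1.5155
Iter 12: z = -0.3982 + -0.8572i, |z|^2 = 0.8934
Iter 13: z = -1.0963 + 1.3361i, |z|^2 = 2.9869
Iter 14: z = -1.1033 + -2.2761i, |z|^2 = 6.3979
Escaped at iteration 14

Answer: 14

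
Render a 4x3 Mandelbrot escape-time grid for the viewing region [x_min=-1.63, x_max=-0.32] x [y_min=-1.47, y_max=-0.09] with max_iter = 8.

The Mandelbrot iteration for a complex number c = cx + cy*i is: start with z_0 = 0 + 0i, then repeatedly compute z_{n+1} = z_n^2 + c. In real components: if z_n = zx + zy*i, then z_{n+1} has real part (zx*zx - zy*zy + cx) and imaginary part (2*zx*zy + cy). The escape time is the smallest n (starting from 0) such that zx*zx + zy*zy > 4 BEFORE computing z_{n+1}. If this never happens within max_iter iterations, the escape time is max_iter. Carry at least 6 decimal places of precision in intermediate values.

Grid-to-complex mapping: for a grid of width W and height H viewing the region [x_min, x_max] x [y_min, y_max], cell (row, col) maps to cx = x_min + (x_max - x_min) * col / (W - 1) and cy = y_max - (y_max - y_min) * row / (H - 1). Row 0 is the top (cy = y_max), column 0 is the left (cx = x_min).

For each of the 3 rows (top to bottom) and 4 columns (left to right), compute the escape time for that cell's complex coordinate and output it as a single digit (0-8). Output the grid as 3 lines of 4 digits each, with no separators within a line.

Answer: 6888
3348
1222

Derivation:
(row=0, col=0): c = -1.6300 + -0.0900i → escape time 6
(row=0, col=1): c = -1.1933 + -0.0900i → escape time 8
(row=0, col=2): c = -0.7567 + -0.0900i → escape time 8
(row=0, col=3): c = -0.3200 + -0.0900i → escape time 8
(row=1, col=0): c = -1.6300 + -0.7800i → escape time 3
(row=1, col=1): c = -1.1933 + -0.7800i → escape time 3
(row=1, col=2): c = -0.7567 + -0.7800i → escape time 4
(row=1, col=3): c = -0.3200 + -0.7800i → escape time 8
(row=2, col=0): c = -1.6300 + -1.4700i → escape time 1
(row=2, col=1): c = -1.1933 + -1.4700i → escape time 2
(row=2, col=2): c = -0.7567 + -1.4700i → escape time 2
(row=2, col=3): c = -0.3200 + -1.4700i → escape time 2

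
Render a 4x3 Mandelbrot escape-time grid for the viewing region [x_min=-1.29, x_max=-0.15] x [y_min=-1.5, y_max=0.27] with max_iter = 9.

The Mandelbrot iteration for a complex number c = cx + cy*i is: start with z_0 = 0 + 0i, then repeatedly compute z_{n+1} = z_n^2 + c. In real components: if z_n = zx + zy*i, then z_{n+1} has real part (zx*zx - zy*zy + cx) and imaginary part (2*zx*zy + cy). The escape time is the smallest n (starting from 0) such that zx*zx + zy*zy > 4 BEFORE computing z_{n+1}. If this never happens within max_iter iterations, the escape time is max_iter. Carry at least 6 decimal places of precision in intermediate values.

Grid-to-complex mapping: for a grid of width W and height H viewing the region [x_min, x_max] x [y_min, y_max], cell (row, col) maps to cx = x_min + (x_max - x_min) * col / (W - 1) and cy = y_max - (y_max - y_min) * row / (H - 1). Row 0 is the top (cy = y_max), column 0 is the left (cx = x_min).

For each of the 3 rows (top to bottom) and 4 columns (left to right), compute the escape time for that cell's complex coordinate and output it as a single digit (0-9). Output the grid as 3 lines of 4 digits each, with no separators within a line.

Answer: 7999
3599
2222

Derivation:
(row=0, col=0): c = -1.2900 + 0.2700i → escape time 7
(row=0, col=1): c = -0.9100 + 0.2700i → escape time 9
(row=0, col=2): c = -0.5300 + 0.2700i → escape time 9
(row=0, col=3): c = -0.1500 + 0.2700i → escape time 9
(row=1, col=0): c = -1.2900 + -0.6150i → escape time 3
(row=1, col=1): c = -0.9100 + -0.6150i → escape time 5
(row=1, col=2): c = -0.5300 + -0.6150i → escape time 9
(row=1, col=3): c = -0.1500 + -0.6150i → escape time 9
(row=2, col=0): c = -1.2900 + -1.5000i → escape time 2
(row=2, col=1): c = -0.9100 + -1.5000i → escape time 2
(row=2, col=2): c = -0.5300 + -1.5000i → escape time 2
(row=2, col=3): c = -0.1500 + -1.5000i → escape time 2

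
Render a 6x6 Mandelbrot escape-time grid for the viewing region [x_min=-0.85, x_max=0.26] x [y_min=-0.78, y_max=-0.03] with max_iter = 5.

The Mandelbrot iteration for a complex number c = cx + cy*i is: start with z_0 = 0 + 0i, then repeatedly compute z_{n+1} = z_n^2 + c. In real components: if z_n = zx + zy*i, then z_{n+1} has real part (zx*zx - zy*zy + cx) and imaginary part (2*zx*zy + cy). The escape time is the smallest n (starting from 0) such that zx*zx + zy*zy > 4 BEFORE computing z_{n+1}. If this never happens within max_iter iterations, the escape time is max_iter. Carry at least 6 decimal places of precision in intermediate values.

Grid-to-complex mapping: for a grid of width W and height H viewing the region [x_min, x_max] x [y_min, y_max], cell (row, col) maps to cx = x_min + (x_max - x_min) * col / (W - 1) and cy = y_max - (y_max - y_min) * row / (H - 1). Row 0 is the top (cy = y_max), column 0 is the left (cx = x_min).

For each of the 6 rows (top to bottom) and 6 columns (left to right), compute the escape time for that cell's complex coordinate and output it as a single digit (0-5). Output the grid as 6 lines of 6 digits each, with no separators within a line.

Answer: 555555
555555
555555
555555
555555
445555

Derivation:
(row=0, col=0): c = -0.8500 + -0.0300i → escape time 5
(row=0, col=1): c = -0.6280 + -0.0300i → escape time 5
(row=0, col=2): c = -0.4060 + -0.0300i → escape time 5
(row=0, col=3): c = -0.1840 + -0.0300i → escape time 5
(row=0, col=4): c = 0.0380 + -0.0300i → escape time 5
(row=0, col=5): c = 0.2600 + -0.0300i → escape time 5
(row=1, col=0): c = -0.8500 + -0.1800i → escape time 5
(row=1, col=1): c = -0.6280 + -0.1800i → escape time 5
(row=1, col=2): c = -0.4060 + -0.1800i → escape time 5
(row=1, col=3): c = -0.1840 + -0.1800i → escape time 5
(row=1, col=4): c = 0.0380 + -0.1800i → escape time 5
(row=1, col=5): c = 0.2600 + -0.1800i → escape time 5
(row=2, col=0): c = -0.8500 + -0.3300i → escape time 5
(row=2, col=1): c = -0.6280 + -0.3300i → escape time 5
(row=2, col=2): c = -0.4060 + -0.3300i → escape time 5
(row=2, col=3): c = -0.1840 + -0.3300i → escape time 5
(row=2, col=4): c = 0.0380 + -0.3300i → escape time 5
(row=2, col=5): c = 0.2600 + -0.3300i → escape time 5
(row=3, col=0): c = -0.8500 + -0.4800i → escape time 5
(row=3, col=1): c = -0.6280 + -0.4800i → escape time 5
(row=3, col=2): c = -0.4060 + -0.4800i → escape time 5
(row=3, col=3): c = -0.1840 + -0.4800i → escape time 5
(row=3, col=4): c = 0.0380 + -0.4800i → escape time 5
(row=3, col=5): c = 0.2600 + -0.4800i → escape time 5
(row=4, col=0): c = -0.8500 + -0.6300i → escape time 5
(row=4, col=1): c = -0.6280 + -0.6300i → escape time 5
(row=4, col=2): c = -0.4060 + -0.6300i → escape time 5
(row=4, col=3): c = -0.1840 + -0.6300i → escape time 5
(row=4, col=4): c = 0.0380 + -0.6300i → escape time 5
(row=4, col=5): c = 0.2600 + -0.6300i → escape time 5
(row=5, col=0): c = -0.8500 + -0.7800i → escape time 4
(row=5, col=1): c = -0.6280 + -0.7800i → escape time 4
(row=5, col=2): c = -0.4060 + -0.7800i → escape time 5
(row=5, col=3): c = -0.1840 + -0.7800i → escape time 5
(row=5, col=4): c = 0.0380 + -0.7800i → escape time 5
(row=5, col=5): c = 0.2600 + -0.7800i → escape time 5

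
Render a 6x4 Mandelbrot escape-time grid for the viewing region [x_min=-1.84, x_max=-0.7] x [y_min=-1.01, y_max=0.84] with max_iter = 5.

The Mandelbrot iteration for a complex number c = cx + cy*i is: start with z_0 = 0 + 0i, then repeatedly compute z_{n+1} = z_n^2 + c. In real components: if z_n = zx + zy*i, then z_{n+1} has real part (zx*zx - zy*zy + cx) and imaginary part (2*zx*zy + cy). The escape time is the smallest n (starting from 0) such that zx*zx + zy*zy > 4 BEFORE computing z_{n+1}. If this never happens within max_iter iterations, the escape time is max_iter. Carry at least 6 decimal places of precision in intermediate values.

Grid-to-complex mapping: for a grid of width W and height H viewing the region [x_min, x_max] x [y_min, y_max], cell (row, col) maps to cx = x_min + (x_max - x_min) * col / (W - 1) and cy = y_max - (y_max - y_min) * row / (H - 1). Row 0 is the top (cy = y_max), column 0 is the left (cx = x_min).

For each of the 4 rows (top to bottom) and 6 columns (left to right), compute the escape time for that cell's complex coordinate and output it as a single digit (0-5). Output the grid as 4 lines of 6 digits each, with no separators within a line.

Answer: 133334
455555
345555
123333

Derivation:
(row=0, col=0): c = -1.8400 + 0.8400i → escape time 1
(row=0, col=1): c = -1.6120 + 0.8400i → escape time 3
(row=0, col=2): c = -1.3840 + 0.8400i → escape time 3
(row=0, col=3): c = -1.1560 + 0.8400i → escape time 3
(row=0, col=4): c = -0.9280 + 0.8400i → escape time 3
(row=0, col=5): c = -0.7000 + 0.8400i → escape time 4
(row=1, col=0): c = -1.8400 + 0.2233i → escape time 4
(row=1, col=1): c = -1.6120 + 0.2233i → escape time 5
(row=1, col=2): c = -1.3840 + 0.2233i → escape time 5
(row=1, col=3): c = -1.1560 + 0.2233i → escape time 5
(row=1, col=4): c = -0.9280 + 0.2233i → escape time 5
(row=1, col=5): c = -0.7000 + 0.2233i → escape time 5
(row=2, col=0): c = -1.8400 + -0.3933i → escape time 3
(row=2, col=1): c = -1.6120 + -0.3933i → escape time 4
(row=2, col=2): c = -1.3840 + -0.3933i → escape time 5
(row=2, col=3): c = -1.1560 + -0.3933i → escape time 5
(row=2, col=4): c = -0.9280 + -0.3933i → escape time 5
(row=2, col=5): c = -0.7000 + -0.3933i → escape time 5
(row=3, col=0): c = -1.8400 + -1.0100i → escape time 1
(row=3, col=1): c = -1.6120 + -1.0100i → escape time 2
(row=3, col=2): c = -1.3840 + -1.0100i → escape time 3
(row=3, col=3): c = -1.1560 + -1.0100i → escape time 3
(row=3, col=4): c = -0.9280 + -1.0100i → escape time 3
(row=3, col=5): c = -0.7000 + -1.0100i → escape time 3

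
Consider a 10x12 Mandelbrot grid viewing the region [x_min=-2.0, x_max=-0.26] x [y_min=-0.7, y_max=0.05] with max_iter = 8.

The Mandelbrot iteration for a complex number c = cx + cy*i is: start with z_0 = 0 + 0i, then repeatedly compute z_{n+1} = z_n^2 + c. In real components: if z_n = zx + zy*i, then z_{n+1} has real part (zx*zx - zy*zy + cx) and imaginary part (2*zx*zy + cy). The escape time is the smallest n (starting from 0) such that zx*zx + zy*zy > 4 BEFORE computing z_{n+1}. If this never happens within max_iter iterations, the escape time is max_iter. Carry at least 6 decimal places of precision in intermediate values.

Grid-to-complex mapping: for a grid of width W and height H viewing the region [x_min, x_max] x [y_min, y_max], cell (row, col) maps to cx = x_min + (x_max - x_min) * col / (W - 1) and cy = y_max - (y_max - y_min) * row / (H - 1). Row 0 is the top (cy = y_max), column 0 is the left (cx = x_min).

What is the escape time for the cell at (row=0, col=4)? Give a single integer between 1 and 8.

z_0 = 0 + 0i, c = -1.2267 + 0.0500i
Iter 1: z = -1.2267 + 0.0500i, |z|^2 = 1.5072
Iter 2: z = 0.2755 + -0.0727i, |z|^2 = 0.0812
Iter 3: z = -1.1560 + 0.0100i, |z|^2 = 1.3365
Iter 4: z = 0.1096 + 0.0270i, |z|^2 = 0.0127
Iter 5: z = -1.2154 + 0.0559i, |z|^2 = 1.4803
Iter 6: z = 0.2474 + -0.0859i, |z|^2 = 0.0686
Iter 7: z = -1.1729 + 0.0075i, |z|^2 = 1.3757

Answer: 8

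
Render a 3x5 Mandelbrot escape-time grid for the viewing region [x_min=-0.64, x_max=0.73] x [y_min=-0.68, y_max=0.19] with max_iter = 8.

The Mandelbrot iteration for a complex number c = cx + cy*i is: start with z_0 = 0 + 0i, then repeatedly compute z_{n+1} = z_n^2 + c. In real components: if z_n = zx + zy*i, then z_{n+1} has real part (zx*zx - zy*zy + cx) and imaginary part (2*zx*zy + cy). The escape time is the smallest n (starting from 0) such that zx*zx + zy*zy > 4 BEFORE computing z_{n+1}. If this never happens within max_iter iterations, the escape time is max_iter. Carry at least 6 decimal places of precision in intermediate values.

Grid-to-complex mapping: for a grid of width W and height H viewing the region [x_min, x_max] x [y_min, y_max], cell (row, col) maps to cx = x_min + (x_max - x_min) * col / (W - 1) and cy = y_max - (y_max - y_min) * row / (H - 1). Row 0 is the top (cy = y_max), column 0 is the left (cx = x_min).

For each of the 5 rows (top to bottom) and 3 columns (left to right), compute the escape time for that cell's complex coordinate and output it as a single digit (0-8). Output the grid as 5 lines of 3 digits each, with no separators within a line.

(row=0, col=0): c = -0.6400 + 0.1900i → escape time 8
(row=0, col=1): c = 0.0450 + 0.1900i → escape time 8
(row=0, col=2): c = 0.7300 + 0.1900i → escape time 3
(row=1, col=0): c = -0.6400 + -0.0275i → escape time 8
(row=1, col=1): c = 0.0450 + -0.0275i → escape time 8
(row=1, col=2): c = 0.7300 + -0.0275i → escape time 3
(row=2, col=0): c = -0.6400 + -0.2450i → escape time 8
(row=2, col=1): c = 0.0450 + -0.2450i → escape time 8
(row=2, col=2): c = 0.7300 + -0.2450i → escape time 3
(row=3, col=0): c = -0.6400 + -0.4625i → escape time 8
(row=3, col=1): c = 0.0450 + -0.4625i → escape time 8
(row=3, col=2): c = 0.7300 + -0.4625i → escape time 3
(row=4, col=0): c = -0.6400 + -0.6800i → escape time 8
(row=4, col=1): c = 0.0450 + -0.6800i → escape time 8
(row=4, col=2): c = 0.7300 + -0.6800i → escape time 3

Answer: 883
883
883
883
883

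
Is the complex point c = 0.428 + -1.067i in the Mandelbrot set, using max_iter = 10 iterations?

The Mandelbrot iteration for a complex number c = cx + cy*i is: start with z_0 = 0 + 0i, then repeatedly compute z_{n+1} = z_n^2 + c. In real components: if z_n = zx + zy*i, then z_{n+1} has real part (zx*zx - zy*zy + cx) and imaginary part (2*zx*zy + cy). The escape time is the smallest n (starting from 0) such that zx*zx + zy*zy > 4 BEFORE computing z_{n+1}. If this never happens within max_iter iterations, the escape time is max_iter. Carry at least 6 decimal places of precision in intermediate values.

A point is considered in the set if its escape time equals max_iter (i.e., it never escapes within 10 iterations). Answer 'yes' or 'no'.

Answer: no

Derivation:
z_0 = 0 + 0i, c = 0.4280 + -1.0670i
Iter 1: z = 0.4280 + -1.0670i, |z|^2 = 1.3217
Iter 2: z = -0.5273 + -1.9804i, |z|^2 = 4.1998
Escaped at iteration 2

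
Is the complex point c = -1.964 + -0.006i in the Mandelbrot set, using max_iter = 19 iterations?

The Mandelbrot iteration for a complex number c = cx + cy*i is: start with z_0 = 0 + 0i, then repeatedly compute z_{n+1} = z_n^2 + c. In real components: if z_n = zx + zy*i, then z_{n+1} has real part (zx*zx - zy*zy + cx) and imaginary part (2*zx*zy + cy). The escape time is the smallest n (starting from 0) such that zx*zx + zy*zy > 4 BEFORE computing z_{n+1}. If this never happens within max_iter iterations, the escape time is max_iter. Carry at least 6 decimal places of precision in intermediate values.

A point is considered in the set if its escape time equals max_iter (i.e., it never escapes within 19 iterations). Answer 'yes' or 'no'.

Answer: no

Derivation:
z_0 = 0 + 0i, c = -1.9640 + -0.0060i
Iter 1: z = -1.9640 + -0.0060i, |z|^2 = 3.8573
Iter 2: z = 1.8933 + 0.0176i, |z|^2 = 3.5847
Iter 3: z = 1.6201 + 0.0605i, |z|^2 = 2.6285
Iter 4: z = 0.6571 + 0.1901i, |z|^2 = 0.4680
Iter 5: z = -1.5683 + 0.2439i, |z|^2 = 2.5190
Iter 6: z = 0.4361 + -0.7709i, |z|^2 = 0.7844
Iter 7: z = -2.3680 + -0.6784i, |z|^2 = 6.0678
Escaped at iteration 7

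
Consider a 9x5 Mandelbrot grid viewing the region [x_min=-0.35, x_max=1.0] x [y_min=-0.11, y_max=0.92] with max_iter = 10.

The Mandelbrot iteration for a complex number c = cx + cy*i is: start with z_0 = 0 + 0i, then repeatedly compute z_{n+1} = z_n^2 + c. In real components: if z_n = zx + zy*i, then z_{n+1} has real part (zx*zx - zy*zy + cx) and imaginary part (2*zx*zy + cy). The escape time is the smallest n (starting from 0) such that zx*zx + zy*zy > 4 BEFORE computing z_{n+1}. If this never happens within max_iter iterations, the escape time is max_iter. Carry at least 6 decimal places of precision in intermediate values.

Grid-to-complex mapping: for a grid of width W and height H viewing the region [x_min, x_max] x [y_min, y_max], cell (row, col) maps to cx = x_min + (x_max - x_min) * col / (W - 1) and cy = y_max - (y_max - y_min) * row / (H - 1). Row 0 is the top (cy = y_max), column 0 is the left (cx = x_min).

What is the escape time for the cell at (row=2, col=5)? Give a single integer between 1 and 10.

z_0 = 0 + 0i, c = 0.4938 + 0.4050i
Iter 1: z = 0.4938 + 0.4050i, |z|^2 = 0.4078
Iter 2: z = 0.5735 + 0.8049i, |z|^2 = 0.9768
Iter 3: z = 0.1747 + 1.3283i, |z|^2 = 1.7949
Iter 4: z = -1.2401 + 0.8692i, |z|^2 = 2.2933
Iter 5: z = 1.2760 + -1.7508i, |z|^2 = 4.6932
Escaped at iteration 5

Answer: 5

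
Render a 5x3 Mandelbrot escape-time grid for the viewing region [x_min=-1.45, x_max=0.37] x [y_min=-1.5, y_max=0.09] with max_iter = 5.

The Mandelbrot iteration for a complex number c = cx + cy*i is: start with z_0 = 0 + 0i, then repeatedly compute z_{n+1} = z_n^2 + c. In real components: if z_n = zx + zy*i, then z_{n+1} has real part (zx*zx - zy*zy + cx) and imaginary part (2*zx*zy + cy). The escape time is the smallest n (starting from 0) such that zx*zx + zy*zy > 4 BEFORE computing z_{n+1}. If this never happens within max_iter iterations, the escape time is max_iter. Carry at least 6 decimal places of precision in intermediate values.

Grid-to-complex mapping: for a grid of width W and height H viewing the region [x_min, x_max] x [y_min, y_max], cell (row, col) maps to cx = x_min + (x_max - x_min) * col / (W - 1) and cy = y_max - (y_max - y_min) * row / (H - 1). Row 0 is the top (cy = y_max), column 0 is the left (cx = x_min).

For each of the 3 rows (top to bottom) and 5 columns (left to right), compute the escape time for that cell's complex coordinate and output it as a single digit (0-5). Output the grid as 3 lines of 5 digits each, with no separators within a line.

Answer: 55555
34555
12222

Derivation:
(row=0, col=0): c = -1.4500 + 0.0900i → escape time 5
(row=0, col=1): c = -0.9950 + 0.0900i → escape time 5
(row=0, col=2): c = -0.5400 + 0.0900i → escape time 5
(row=0, col=3): c = -0.0850 + 0.0900i → escape time 5
(row=0, col=4): c = 0.3700 + 0.0900i → escape time 5
(row=1, col=0): c = -1.4500 + -0.7050i → escape time 3
(row=1, col=1): c = -0.9950 + -0.7050i → escape time 4
(row=1, col=2): c = -0.5400 + -0.7050i → escape time 5
(row=1, col=3): c = -0.0850 + -0.7050i → escape time 5
(row=1, col=4): c = 0.3700 + -0.7050i → escape time 5
(row=2, col=0): c = -1.4500 + -1.5000i → escape time 1
(row=2, col=1): c = -0.9950 + -1.5000i → escape time 2
(row=2, col=2): c = -0.5400 + -1.5000i → escape time 2
(row=2, col=3): c = -0.0850 + -1.5000i → escape time 2
(row=2, col=4): c = 0.3700 + -1.5000i → escape time 2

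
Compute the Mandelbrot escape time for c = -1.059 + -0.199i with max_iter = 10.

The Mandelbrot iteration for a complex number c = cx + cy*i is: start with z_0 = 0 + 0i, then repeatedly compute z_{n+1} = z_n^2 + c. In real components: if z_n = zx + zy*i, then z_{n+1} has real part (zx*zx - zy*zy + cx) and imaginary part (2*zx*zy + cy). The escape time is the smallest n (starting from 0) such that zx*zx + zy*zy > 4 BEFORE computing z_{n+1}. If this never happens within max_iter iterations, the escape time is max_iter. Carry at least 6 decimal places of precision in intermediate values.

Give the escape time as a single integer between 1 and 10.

Answer: 10

Derivation:
z_0 = 0 + 0i, c = -1.0590 + -0.1990i
Iter 1: z = -1.0590 + -0.1990i, |z|^2 = 1.1611
Iter 2: z = 0.0229 + 0.2225i, |z|^2 = 0.0500
Iter 3: z = -1.1080 + -0.1888i, |z|^2 = 1.2633
Iter 4: z = 0.1330 + 0.2194i, |z|^2 = 0.0658
Iter 5: z = -1.0895 + -0.1407i, |z|^2 = 1.2067
Iter 6: z = 0.1082 + 0.1075i, |z|^2 = 0.0232
Iter 7: z = -1.0589 + -0.1758i, |z|^2 = 1.1521
Iter 8: z = 0.0313 + 0.1732i, |z|^2 = 0.0310
Iter 9: z = -1.0880 + -0.1882i, |z|^2 = 1.2192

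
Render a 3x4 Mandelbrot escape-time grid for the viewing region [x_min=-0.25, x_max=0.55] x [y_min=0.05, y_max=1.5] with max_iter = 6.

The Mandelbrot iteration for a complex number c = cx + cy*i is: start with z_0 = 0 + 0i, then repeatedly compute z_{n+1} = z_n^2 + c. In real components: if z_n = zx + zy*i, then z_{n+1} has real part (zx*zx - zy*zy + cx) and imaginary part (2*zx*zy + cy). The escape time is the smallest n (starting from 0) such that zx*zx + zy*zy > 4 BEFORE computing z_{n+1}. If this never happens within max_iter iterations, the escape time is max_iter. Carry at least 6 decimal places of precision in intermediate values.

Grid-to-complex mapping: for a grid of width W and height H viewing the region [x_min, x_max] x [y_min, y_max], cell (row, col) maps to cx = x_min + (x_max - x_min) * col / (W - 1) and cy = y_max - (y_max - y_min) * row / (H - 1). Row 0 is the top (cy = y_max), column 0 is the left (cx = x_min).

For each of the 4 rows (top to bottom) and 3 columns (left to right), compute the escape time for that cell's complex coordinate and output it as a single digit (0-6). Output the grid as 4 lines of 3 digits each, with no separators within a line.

Answer: 222
642
664
664

Derivation:
(row=0, col=0): c = -0.2500 + 1.5000i → escape time 2
(row=0, col=1): c = 0.1500 + 1.5000i → escape time 2
(row=0, col=2): c = 0.5500 + 1.5000i → escape time 2
(row=1, col=0): c = -0.2500 + 1.0167i → escape time 6
(row=1, col=1): c = 0.1500 + 1.0167i → escape time 4
(row=1, col=2): c = 0.5500 + 1.0167i → escape time 2
(row=2, col=0): c = -0.2500 + 0.5333i → escape time 6
(row=2, col=1): c = 0.1500 + 0.5333i → escape time 6
(row=2, col=2): c = 0.5500 + 0.5333i → escape time 4
(row=3, col=0): c = -0.2500 + 0.0500i → escape time 6
(row=3, col=1): c = 0.1500 + 0.0500i → escape time 6
(row=3, col=2): c = 0.5500 + 0.0500i → escape time 4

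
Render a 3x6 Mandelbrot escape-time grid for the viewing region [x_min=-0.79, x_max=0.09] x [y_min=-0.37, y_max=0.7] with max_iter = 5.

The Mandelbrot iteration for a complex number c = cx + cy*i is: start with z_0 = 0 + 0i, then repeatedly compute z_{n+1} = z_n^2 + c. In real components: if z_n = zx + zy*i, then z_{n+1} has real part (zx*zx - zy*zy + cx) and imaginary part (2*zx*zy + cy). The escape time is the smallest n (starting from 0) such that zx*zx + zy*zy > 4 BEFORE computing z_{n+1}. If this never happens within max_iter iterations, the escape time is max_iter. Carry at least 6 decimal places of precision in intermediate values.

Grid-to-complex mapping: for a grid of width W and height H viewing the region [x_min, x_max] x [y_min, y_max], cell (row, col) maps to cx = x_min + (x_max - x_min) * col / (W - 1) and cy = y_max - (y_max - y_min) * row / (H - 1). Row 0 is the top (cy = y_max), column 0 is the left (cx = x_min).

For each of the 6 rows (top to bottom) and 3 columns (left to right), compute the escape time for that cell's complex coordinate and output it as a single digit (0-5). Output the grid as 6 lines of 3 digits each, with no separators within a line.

(row=0, col=0): c = -0.7900 + 0.7000i → escape time 4
(row=0, col=1): c = -0.3500 + 0.7000i → escape time 5
(row=0, col=2): c = 0.0900 + 0.7000i → escape time 5
(row=1, col=0): c = -0.7900 + 0.4860i → escape time 5
(row=1, col=1): c = -0.3500 + 0.4860i → escape time 5
(row=1, col=2): c = 0.0900 + 0.4860i → escape time 5
(row=2, col=0): c = -0.7900 + 0.2720i → escape time 5
(row=2, col=1): c = -0.3500 + 0.2720i → escape time 5
(row=2, col=2): c = 0.0900 + 0.2720i → escape time 5
(row=3, col=0): c = -0.7900 + 0.0580i → escape time 5
(row=3, col=1): c = -0.3500 + 0.0580i → escape time 5
(row=3, col=2): c = 0.0900 + 0.0580i → escape time 5
(row=4, col=0): c = -0.7900 + -0.1560i → escape time 5
(row=4, col=1): c = -0.3500 + -0.1560i → escape time 5
(row=4, col=2): c = 0.0900 + -0.1560i → escape time 5
(row=5, col=0): c = -0.7900 + -0.3700i → escape time 5
(row=5, col=1): c = -0.3500 + -0.3700i → escape time 5
(row=5, col=2): c = 0.0900 + -0.3700i → escape time 5

Answer: 455
555
555
555
555
555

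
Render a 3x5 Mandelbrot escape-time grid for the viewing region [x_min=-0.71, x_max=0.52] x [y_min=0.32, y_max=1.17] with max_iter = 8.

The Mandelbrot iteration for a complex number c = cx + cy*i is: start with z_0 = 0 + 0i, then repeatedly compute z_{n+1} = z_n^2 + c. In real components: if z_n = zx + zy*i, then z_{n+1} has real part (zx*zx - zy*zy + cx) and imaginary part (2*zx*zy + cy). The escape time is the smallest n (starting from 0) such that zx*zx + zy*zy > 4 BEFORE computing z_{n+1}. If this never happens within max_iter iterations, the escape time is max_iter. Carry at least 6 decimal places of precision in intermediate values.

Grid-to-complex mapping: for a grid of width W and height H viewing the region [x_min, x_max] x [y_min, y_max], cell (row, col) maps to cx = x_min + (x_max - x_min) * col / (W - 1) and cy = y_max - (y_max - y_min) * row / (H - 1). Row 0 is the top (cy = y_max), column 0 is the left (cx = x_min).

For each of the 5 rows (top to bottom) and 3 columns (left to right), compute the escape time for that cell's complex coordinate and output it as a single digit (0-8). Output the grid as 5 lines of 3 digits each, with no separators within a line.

Answer: 342
483
483
684
885

Derivation:
(row=0, col=0): c = -0.7100 + 1.1700i → escape time 3
(row=0, col=1): c = -0.0950 + 1.1700i → escape time 4
(row=0, col=2): c = 0.5200 + 1.1700i → escape time 2
(row=1, col=0): c = -0.7100 + 0.9575i → escape time 4
(row=1, col=1): c = -0.0950 + 0.9575i → escape time 8
(row=1, col=2): c = 0.5200 + 0.9575i → escape time 3
(row=2, col=0): c = -0.7100 + 0.7450i → escape time 4
(row=2, col=1): c = -0.0950 + 0.7450i → escape time 8
(row=2, col=2): c = 0.5200 + 0.7450i → escape time 3
(row=3, col=0): c = -0.7100 + 0.5325i → escape time 6
(row=3, col=1): c = -0.0950 + 0.5325i → escape time 8
(row=3, col=2): c = 0.5200 + 0.5325i → escape time 4
(row=4, col=0): c = -0.7100 + 0.3200i → escape time 8
(row=4, col=1): c = -0.0950 + 0.3200i → escape time 8
(row=4, col=2): c = 0.5200 + 0.3200i → escape time 5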